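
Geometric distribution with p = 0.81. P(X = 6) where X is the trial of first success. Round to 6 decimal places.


P = (1-p)^(k-1) * p
(1-p)^(k-1) = 0.19^5 = 0.0002476099
P = 0.0002476099 * 0.81 ≈ 0.0002005640

0.000201


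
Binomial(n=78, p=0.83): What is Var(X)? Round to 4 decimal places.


Var = n*p*(1-p) = 78 * 0.83 * 0.17 = 11.0058

11.0058


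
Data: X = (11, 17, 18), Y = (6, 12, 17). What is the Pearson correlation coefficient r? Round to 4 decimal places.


r = sum((xi-xbar)(yi-ybar)) / sqrt(sum((xi-xbar)^2) * sum((yi-ybar)^2))
n = 3, xbar = 46/3 ≈ 15.333333, ybar = 35/3 ≈ 11.666667
Sxy = sum((xi-xbar)(yi-ybar)) = 118/3 ≈ 39.333333
Sxx = sum((xi-xbar)^2) = 86/3 ≈ 28.666667
Syy = sum((yi-ybar)^2) = 182/3 ≈ 60.666667
sqrt(Sxx*Syy) ≈ 41.702651
r = Sxy / sqrt(Sxx*Syy) = 39.333333 / 41.702651 ≈ 0.943185

0.9432


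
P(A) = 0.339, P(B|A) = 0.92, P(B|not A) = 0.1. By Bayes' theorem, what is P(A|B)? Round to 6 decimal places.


P(A|B) = P(B|A)*P(A) / P(B), P(B) = P(B|A)*P(A) + P(B|not A)*P(not A)
P(B|A)*P(A) = 0.92 * 0.339 = 0.31188
P(B|not A)*P(not A) = 0.1 * 0.661 = 0.0661
P(B) = 0.31188 + 0.0661 = 0.37798
P(A|B) = 0.31188 / 0.37798 ≈ 0.82512302

0.825123


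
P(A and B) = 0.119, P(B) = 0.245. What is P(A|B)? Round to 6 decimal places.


P(A|B) = P(A and B) / P(B) = 0.119 / 0.245 = 17/35 ≈ 0.48571429

0.485714


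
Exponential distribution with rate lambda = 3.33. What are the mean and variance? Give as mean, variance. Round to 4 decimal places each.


mean = 1/lam, var = 1/lam^2
mean = 1 / 3.33 = 100/333 ≈ 0.300300
lam^2 = 3.33^2 = 11.0889
var = 1 / 11.0889 ≈ 0.090180

0.3003, 0.0902


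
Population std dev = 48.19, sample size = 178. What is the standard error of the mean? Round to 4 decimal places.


SE = sigma / sqrt(n)
sqrt(178) ≈ 13.341664
SE = 48.19 / 13.341664 ≈ 3.611993

3.6120


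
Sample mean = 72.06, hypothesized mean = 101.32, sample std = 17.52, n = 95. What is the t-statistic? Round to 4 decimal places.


t = (xbar - mu0) / (s/sqrt(n))
xbar - mu0 = 72.06 - 101.32 = -29.26
sqrt(95) ≈ 9.74679434
s/sqrt(n) = 17.52 / 9.74679434 ≈ 1.79751407
t = -29.26 / 1.79751407 ≈ -16.278037

-16.2780


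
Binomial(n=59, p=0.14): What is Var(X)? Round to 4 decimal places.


Var = n*p*(1-p) = 59 * 0.14 * 0.86 = 7.1036

7.1036


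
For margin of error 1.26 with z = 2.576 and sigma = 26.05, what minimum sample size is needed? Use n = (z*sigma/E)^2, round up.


z*sigma/E = 2.576 * 26.05 / 1.26 = 11983/225 ≈ 53.257778
(z*sigma/E)^2 ≈ 2836.390894
round up: n = 2837

2837


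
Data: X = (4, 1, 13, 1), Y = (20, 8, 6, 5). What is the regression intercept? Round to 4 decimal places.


a = ybar - b*xbar, where b = sum((xi-xbar)(yi-ybar)) / sum((xi-xbar)^2)
n = 4, xbar = 19/4 = 4.75, ybar = 39/4 = 9.75
Sxy = sum((xi-xbar)(yi-ybar)) = -14.25
Sxx = sum((xi-xbar)^2) = 96.75
b = Sxy / Sxx = -19/129 ≈ -0.147287
a = 9.75 - (-0.147287) * 4.75 = 1348/129 ≈ 10.449612

10.4496


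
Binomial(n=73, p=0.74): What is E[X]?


E[X] = n*p = 73 * 0.74 = 54.02

54.02


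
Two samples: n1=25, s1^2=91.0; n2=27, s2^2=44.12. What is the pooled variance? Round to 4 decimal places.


sp^2 = ((n1-1)*s1^2 + (n2-1)*s2^2)/(n1+n2-2)
(n1-1)*s1^2 = 24 * 91.0 = 2184
(n2-1)*s2^2 = 26 * 44.12 = 1147.12
numerator = 2184 + 1147.12 = 3331.12
n1+n2-2 = 50
sp^2 = 3331.12 / 50 = 66.6224

66.6224


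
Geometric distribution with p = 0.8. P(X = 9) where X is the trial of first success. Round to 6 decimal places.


P = (1-p)^(k-1) * p
(1-p)^(k-1) = 0.2^8 = 0.00000256
P = 0.00000256 * 0.8 = 0.000002048

0.000002


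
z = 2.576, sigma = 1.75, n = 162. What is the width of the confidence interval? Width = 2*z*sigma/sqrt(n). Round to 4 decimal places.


width = 2*z*sigma/sqrt(n)
2*z*sigma = 2 * 2.576 * 1.75 = 9.016
sqrt(162) ≈ 12.727922
width = 9.016 / 12.727922 ≈ 0.708364

0.7084


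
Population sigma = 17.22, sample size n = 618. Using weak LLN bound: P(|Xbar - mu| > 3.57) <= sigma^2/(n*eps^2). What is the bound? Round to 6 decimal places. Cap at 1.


bound = min(1, sigma^2/(n*eps^2))
sigma^2 = 17.22^2 = 296.5284
n*eps^2 = 618 * 3.57^2 = 618 * 12.7449 = 7876.3482
sigma^2/(n*eps^2) = 296.5284 / 7876.3482 ≈ 0.03764795

0.037648


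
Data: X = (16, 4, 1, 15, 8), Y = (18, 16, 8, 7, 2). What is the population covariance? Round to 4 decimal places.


Cov = (1/n)*sum((xi-xbar)(yi-ybar))
n = 5, xbar = 44/5 = 8.8, ybar = 51/5 = 10.2
sum((xi-xbar)(yi-ybar)) = 32.2
Cov = 32.2 / 5 = 6.44

6.4400


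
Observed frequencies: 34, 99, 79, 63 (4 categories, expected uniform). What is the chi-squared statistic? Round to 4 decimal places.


chi2 = sum((O-E)^2/E), E = total/4
total = 275, E = 275/4 = 68.75
(34 - 68.75)^2 / 68.75 = 1207.5625 / 68.75 = 19321/1100 ≈ 17.564545
(99 - 68.75)^2 / 68.75 = 915.0625 / 68.75 = 13.31
(79 - 68.75)^2 / 68.75 = 105.0625 / 68.75 = 1681/1100 ≈ 1.528182
(63 - 68.75)^2 / 68.75 = 33.0625 / 68.75 = 529/1100 ≈ 0.480909
chi2 = 9043/275 ≈ 32.883636

32.8836


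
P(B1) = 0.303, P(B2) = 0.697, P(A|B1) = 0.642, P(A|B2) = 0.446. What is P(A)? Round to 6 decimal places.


P(A) = P(A|B1)*P(B1) + P(A|B2)*P(B2)
P(A|B1)*P(B1) = 0.642 * 0.303 = 0.194526
P(A|B2)*P(B2) = 0.446 * 0.697 = 0.310862
P(A) = 0.194526 + 0.310862 = 0.505388

0.505388


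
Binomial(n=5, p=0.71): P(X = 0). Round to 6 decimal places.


P = C(n,k) * p^k * (1-p)^(n-k)
C(5,0) = 1
p^k = 0.71^0 = 1
(1-p)^(n-k) = 0.29^5 ≈ 0.002051115
P = 1 * 1 * 0.002051115 ≈ 0.002051

0.002051


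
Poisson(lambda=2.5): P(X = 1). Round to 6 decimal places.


P = e^(-lam) * lam^k / k!
e^(-2.5) ≈ 0.08208500
lam^k = 2.5^1 = 2.5
k! = 1! = 1
P = 0.08208500 * 2.5 / 1 ≈ 0.205212

0.205212


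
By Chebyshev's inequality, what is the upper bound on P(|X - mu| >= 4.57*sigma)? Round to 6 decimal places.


P <= 1/k^2
k^2 = 4.57^2 = 20.8849
1/k^2 = 1 / 20.8849 ≈ 0.04788148

0.047881


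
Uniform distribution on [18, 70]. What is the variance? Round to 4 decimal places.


Var = (b-a)^2 / 12
(b-a)^2 = (70 - 18)^2 = 2704
Var = 2704/12 ≈ 225.333333

225.3333


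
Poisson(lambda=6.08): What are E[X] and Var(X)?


E[X] = Var(X) = lambda = 6.08

6.08, 6.08


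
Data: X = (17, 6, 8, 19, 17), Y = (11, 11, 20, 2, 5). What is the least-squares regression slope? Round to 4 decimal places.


b = sum((xi-xbar)(yi-ybar)) / sum((xi-xbar)^2)
n = 5, xbar = 67/5 = 13.4, ybar = 49/5 = 9.8
Sxy = sum((xi-xbar)(yi-ybar)) = -120.6
Sxx = sum((xi-xbar)^2) = 141.2
b = Sxy / Sxx = -603/706 ≈ -0.854108

-0.8541


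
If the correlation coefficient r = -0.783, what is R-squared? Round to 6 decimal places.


R^2 = r^2 = (-0.783)^2 = 0.613089

0.613089


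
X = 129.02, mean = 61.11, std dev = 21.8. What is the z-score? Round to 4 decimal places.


z = (X - mu) / sigma
X - mu = 129.02 - 61.11 = 67.91
z = 67.91 / 21.8 = 6791/2180 ≈ 3.115138

3.1151


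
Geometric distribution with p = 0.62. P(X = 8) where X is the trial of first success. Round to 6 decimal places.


P = (1-p)^(k-1) * p
(1-p)^(k-1) = 0.38^7 ≈ 0.001144156
P = 0.001144156 * 0.62 ≈ 0.0007093766

0.000709


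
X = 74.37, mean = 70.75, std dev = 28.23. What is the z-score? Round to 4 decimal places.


z = (X - mu) / sigma
X - mu = 74.37 - 70.75 = 3.62
z = 3.62 / 28.23 = 362/2823 ≈ 0.128232

0.1282


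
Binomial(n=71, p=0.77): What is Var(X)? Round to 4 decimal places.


Var = n*p*(1-p) = 71 * 0.77 * 0.23 = 12.5741

12.5741


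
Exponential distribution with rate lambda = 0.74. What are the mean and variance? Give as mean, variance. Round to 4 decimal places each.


mean = 1/lam, var = 1/lam^2
mean = 1 / 0.74 = 50/37 ≈ 1.351351
lam^2 = 0.74^2 = 0.5476
var = 1 / 0.5476 = 2500/1369 ≈ 1.826150

1.3514, 1.8262


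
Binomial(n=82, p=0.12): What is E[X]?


E[X] = n*p = 82 * 0.12 = 9.84

9.84


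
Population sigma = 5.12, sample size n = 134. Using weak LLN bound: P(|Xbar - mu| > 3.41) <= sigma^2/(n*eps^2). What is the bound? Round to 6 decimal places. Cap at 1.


bound = min(1, sigma^2/(n*eps^2))
sigma^2 = 5.12^2 = 26.2144
n*eps^2 = 134 * 3.41^2 = 134 * 11.6281 = 1558.1654
sigma^2/(n*eps^2) = 26.2144 / 1558.1654 ≈ 0.01682389

0.016824


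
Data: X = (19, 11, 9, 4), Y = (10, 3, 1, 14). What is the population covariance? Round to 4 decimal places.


Cov = (1/n)*sum((xi-xbar)(yi-ybar))
n = 4, xbar = 43/4 = 10.75, ybar = 28/4 = 7
sum((xi-xbar)(yi-ybar)) = -13
Cov = -13 / 4 = -3.25

-3.2500


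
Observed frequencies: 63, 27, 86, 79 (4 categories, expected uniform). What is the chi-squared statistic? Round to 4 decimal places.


chi2 = sum((O-E)^2/E), E = total/4
total = 255, E = 255/4 = 63.75
(63 - 63.75)^2 / 63.75 = 0.5625 / 63.75 = 3/340 ≈ 0.008824
(27 - 63.75)^2 / 63.75 = 1350.5625 / 63.75 = 7203/340 ≈ 21.185294
(86 - 63.75)^2 / 63.75 = 495.0625 / 63.75 = 7921/1020 ≈ 7.765686
(79 - 63.75)^2 / 63.75 = 232.5625 / 63.75 = 3721/1020 ≈ 3.648039
chi2 = 1663/51 ≈ 32.607843

32.6078


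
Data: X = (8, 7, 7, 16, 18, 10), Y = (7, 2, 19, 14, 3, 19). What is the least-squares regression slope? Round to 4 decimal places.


b = sum((xi-xbar)(yi-ybar)) / sum((xi-xbar)^2)
n = 6, xbar = 66/6 = 11, ybar = 64/6 = 32/3 ≈ 10.666667
Sxy = sum((xi-xbar)(yi-ybar)) = -33
Sxx = sum((xi-xbar)^2) = 116
b = Sxy / Sxx = -33/116 ≈ -0.284483

-0.2845


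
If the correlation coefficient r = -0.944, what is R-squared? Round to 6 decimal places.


R^2 = r^2 = (-0.944)^2 = 0.891136

0.891136


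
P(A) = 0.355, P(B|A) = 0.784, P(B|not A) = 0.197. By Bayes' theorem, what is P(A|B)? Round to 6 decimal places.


P(A|B) = P(B|A)*P(A) / P(B), P(B) = P(B|A)*P(A) + P(B|not A)*P(not A)
P(B|A)*P(A) = 0.784 * 0.355 = 0.27832
P(B|not A)*P(not A) = 0.197 * 0.645 = 0.127065
P(B) = 0.27832 + 0.127065 = 0.405385
P(A|B) = 0.27832 / 0.405385 ≈ 0.68655722

0.686557


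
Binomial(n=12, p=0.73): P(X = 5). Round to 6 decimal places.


P = C(n,k) * p^k * (1-p)^(n-k)
C(12,5) = 792
p^k = 0.73^5 ≈ 0.2073072
(1-p)^(n-k) = 0.27^7 ≈ 0.0001046035
P = 792 * 0.2073072 * 0.0001046035 ≈ 0.017175

0.017175


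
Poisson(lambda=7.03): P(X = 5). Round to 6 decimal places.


P = e^(-lam) * lam^k / k!
e^(-7.03) ≈ 0.0008849318
lam^k = 7.03^5 ≈ 17170.250258
k! = 5! = 120
P = 0.0008849318 * 17170.250258 / 120 ≈ 0.126621

0.126621


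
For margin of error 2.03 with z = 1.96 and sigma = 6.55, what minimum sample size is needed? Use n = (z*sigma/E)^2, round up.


z*sigma/E = 1.96 * 6.55 / 2.03 = 917/145 ≈ 6.324138
(z*sigma/E)^2 ≈ 39.994721
round up: n = 40

40


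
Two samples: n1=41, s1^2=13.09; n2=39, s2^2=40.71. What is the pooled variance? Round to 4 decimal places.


sp^2 = ((n1-1)*s1^2 + (n2-1)*s2^2)/(n1+n2-2)
(n1-1)*s1^2 = 40 * 13.09 = 523.6
(n2-1)*s2^2 = 38 * 40.71 = 1546.98
numerator = 523.6 + 1546.98 = 2070.58
n1+n2-2 = 78
sp^2 = 2070.58 / 78 = 103529/3900 ≈ 26.545897

26.5459


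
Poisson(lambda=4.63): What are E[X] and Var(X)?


E[X] = Var(X) = lambda = 4.63

4.63, 4.63


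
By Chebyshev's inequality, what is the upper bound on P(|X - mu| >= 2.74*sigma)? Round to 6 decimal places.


P <= 1/k^2
k^2 = 2.74^2 = 7.5076
1/k^2 = 1 / 7.5076 ≈ 0.13319836

0.133198


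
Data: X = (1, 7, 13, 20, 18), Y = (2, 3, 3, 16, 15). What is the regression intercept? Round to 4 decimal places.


a = ybar - b*xbar, where b = sum((xi-xbar)(yi-ybar)) / sum((xi-xbar)^2)
n = 5, xbar = 59/5 = 11.8, ybar = 39/5 = 7.8
Sxy = sum((xi-xbar)(yi-ybar)) = 191.8
Sxx = sum((xi-xbar)^2) = 246.8
b = Sxy / Sxx = 959/1234 ≈ 0.777147
a = 7.8 - 0.777147 * 11.8 = -1691/1234 ≈ -1.370340

-1.3703


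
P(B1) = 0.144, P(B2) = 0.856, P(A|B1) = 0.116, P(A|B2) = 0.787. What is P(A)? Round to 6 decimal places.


P(A) = P(A|B1)*P(B1) + P(A|B2)*P(B2)
P(A|B1)*P(B1) = 0.116 * 0.144 = 0.016704
P(A|B2)*P(B2) = 0.787 * 0.856 = 0.673672
P(A) = 0.016704 + 0.673672 = 0.690376

0.690376


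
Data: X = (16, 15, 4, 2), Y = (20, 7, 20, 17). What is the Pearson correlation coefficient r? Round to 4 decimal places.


r = sum((xi-xbar)(yi-ybar)) / sqrt(sum((xi-xbar)^2) * sum((yi-ybar)^2))
n = 4, xbar = 37/4 = 9.25, ybar = 64/4 = 16
Sxy = sum((xi-xbar)(yi-ybar)) = -53
Sxx = sum((xi-xbar)^2) = 158.75
Syy = sum((yi-ybar)^2) = 114
sqrt(Sxx*Syy) ≈ 134.526949
r = Sxy / sqrt(Sxx*Syy) = -53 / 134.526949 ≈ -0.393973

-0.3940


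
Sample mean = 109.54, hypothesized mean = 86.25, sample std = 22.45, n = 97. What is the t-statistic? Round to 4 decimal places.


t = (xbar - mu0) / (s/sqrt(n))
xbar - mu0 = 109.54 - 86.25 = 23.29
sqrt(97) ≈ 9.84885780
s/sqrt(n) = 22.45 / 9.84885780 ≈ 2.27945214
t = 23.29 / 2.27945214 ≈ 10.217367

10.2174


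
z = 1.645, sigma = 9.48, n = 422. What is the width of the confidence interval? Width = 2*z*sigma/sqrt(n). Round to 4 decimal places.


width = 2*z*sigma/sqrt(n)
2*z*sigma = 2 * 1.645 * 9.48 = 31.1892
sqrt(422) ≈ 20.542639
width = 31.1892 / 20.542639 ≈ 1.518267

1.5183


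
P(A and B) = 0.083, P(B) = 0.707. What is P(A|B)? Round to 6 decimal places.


P(A|B) = P(A and B) / P(B) = 0.083 / 0.707 = 83/707 ≈ 0.11739745

0.117397


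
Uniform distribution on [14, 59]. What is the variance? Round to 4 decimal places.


Var = (b-a)^2 / 12
(b-a)^2 = (59 - 14)^2 = 2025
Var = 2025/12 = 168.75

168.7500


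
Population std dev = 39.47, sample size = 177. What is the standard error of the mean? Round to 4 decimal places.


SE = sigma / sqrt(n)
sqrt(177) ≈ 13.304135
SE = 39.47 / 13.304135 ≈ 2.966747

2.9667


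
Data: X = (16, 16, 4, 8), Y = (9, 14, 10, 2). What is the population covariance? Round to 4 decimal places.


Cov = (1/n)*sum((xi-xbar)(yi-ybar))
n = 4, xbar = 44/4 = 11, ybar = 35/4 = 8.75
sum((xi-xbar)(yi-ybar)) = 39
Cov = 39 / 4 = 9.75

9.7500


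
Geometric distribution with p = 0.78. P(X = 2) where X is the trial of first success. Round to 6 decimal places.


P = (1-p)^(k-1) * p
(1-p)^(k-1) = 0.22^1 = 0.22
P = 0.22 * 0.78 = 0.1716

0.171600


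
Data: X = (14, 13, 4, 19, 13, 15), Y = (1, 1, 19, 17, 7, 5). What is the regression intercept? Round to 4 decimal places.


a = ybar - b*xbar, where b = sum((xi-xbar)(yi-ybar)) / sum((xi-xbar)^2)
n = 6, xbar = 78/6 = 13, ybar = 50/6 = 25/3 ≈ 8.333333
Sxy = sum((xi-xbar)(yi-ybar)) = -58
Sxx = sum((xi-xbar)^2) = 122
b = Sxy / Sxx = -29/61 ≈ -0.475410
a = 8.333333 - (-0.475410) * 13 = 2656/183 ≈ 14.513661

14.5137


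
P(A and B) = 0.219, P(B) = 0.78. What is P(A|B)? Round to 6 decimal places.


P(A|B) = P(A and B) / P(B) = 0.219 / 0.78 = 73/260 ≈ 0.28076923

0.280769


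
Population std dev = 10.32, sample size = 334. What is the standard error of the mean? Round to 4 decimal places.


SE = sigma / sqrt(n)
sqrt(334) ≈ 18.275667
SE = 10.32 / 18.275667 ≈ 0.564685

0.5647


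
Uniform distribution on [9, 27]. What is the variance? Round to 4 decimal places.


Var = (b-a)^2 / 12
(b-a)^2 = (27 - 9)^2 = 324
Var = 324/12 = 27

27.0000


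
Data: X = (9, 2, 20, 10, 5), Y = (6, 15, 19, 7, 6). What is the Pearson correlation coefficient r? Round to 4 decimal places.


r = sum((xi-xbar)(yi-ybar)) / sqrt(sum((xi-xbar)^2) * sum((yi-ybar)^2))
n = 5, xbar = 46/5 = 9.2, ybar = 53/5 = 10.6
Sxy = sum((xi-xbar)(yi-ybar)) = 76.4
Sxx = sum((xi-xbar)^2) = 186.8
Syy = sum((yi-ybar)^2) = 145.2
sqrt(Sxx*Syy) ≈ 164.691712
r = Sxy / sqrt(Sxx*Syy) = 76.4 / 164.691712 ≈ 0.463897

0.4639


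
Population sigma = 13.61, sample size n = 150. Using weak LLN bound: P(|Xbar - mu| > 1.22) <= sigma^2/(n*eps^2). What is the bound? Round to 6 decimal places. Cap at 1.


bound = min(1, sigma^2/(n*eps^2))
sigma^2 = 13.61^2 = 185.2321
n*eps^2 = 150 * 1.22^2 = 150 * 1.4884 = 223.26
sigma^2/(n*eps^2) = 185.2321 / 223.26 ≈ 0.82966989

0.829670


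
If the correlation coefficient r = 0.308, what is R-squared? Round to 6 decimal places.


R^2 = r^2 = (0.308)^2 = 0.094864

0.094864


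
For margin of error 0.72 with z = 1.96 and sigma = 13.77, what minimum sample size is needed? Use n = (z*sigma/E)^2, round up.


z*sigma/E = 1.96 * 13.77 / 0.72 = 37.485
(z*sigma/E)^2 = 1405.125225
round up: n = 1406

1406


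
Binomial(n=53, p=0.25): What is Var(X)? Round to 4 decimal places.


Var = n*p*(1-p) = 53 * 0.25 * 0.75 = 9.9375

9.9375


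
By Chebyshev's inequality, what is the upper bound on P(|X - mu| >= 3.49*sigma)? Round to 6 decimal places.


P <= 1/k^2
k^2 = 3.49^2 = 12.1801
1/k^2 = 1 / 12.1801 ≈ 0.08210113

0.082101


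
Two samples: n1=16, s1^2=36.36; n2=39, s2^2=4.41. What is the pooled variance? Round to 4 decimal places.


sp^2 = ((n1-1)*s1^2 + (n2-1)*s2^2)/(n1+n2-2)
(n1-1)*s1^2 = 15 * 36.36 = 545.4
(n2-1)*s2^2 = 38 * 4.41 = 167.58
numerator = 545.4 + 167.58 = 712.98
n1+n2-2 = 53
sp^2 = 712.98 / 53 = 35649/2650 ≈ 13.452453

13.4525


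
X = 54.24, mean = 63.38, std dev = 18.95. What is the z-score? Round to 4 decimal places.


z = (X - mu) / sigma
X - mu = 54.24 - 63.38 = -9.14
z = -9.14 / 18.95 = -914/1895 ≈ -0.482322

-0.4823


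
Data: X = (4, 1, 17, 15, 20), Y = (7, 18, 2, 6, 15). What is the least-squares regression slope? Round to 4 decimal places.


b = sum((xi-xbar)(yi-ybar)) / sum((xi-xbar)^2)
n = 5, xbar = 57/5 = 11.4, ybar = 48/5 = 9.6
Sxy = sum((xi-xbar)(yi-ybar)) = -77.2
Sxx = sum((xi-xbar)^2) = 281.2
b = Sxy / Sxx = -193/703 ≈ -0.274538

-0.2745


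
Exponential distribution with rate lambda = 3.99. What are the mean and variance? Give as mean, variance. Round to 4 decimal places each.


mean = 1/lam, var = 1/lam^2
mean = 1 / 3.99 = 100/399 ≈ 0.250627
lam^2 = 3.99^2 = 15.9201
var = 1 / 15.9201 ≈ 0.062814

0.2506, 0.0628


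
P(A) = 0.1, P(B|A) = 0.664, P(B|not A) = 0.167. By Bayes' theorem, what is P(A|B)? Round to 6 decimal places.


P(A|B) = P(B|A)*P(A) / P(B), P(B) = P(B|A)*P(A) + P(B|not A)*P(not A)
P(B|A)*P(A) = 0.664 * 0.1 = 0.0664
P(B|not A)*P(not A) = 0.167 * 0.9 = 0.1503
P(B) = 0.0664 + 0.1503 = 0.2167
P(A|B) = 0.0664 / 0.2167 = 664/2167 ≈ 0.30641440

0.306414


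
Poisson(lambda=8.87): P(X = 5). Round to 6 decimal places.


P = e^(-lam) * lam^k / k!
e^(-8.87) ≈ 0.0001405426
lam^k = 8.87^5 ≈ 54905.784245
k! = 5! = 120
P = 0.0001405426 * 54905.784245 / 120 ≈ 0.064305

0.064305


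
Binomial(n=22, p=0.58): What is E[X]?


E[X] = n*p = 22 * 0.58 = 12.76

12.76


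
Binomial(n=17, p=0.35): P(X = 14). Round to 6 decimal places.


P = C(n,k) * p^k * (1-p)^(n-k)
C(17,14) = 680
p^k = 0.35^14 ≈ 0.0000004139545
(1-p)^(n-k) = 0.65^3 = 0.274625
P = 680 * 0.0000004139545 * 0.274625 ≈ 0.000077

0.000077


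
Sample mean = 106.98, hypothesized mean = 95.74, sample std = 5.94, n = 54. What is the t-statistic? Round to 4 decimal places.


t = (xbar - mu0) / (s/sqrt(n))
xbar - mu0 = 106.98 - 95.74 = 11.24
sqrt(54) ≈ 7.34846923
s/sqrt(n) = 5.94 / 7.34846923 ≈ 0.80833162
t = 11.24 / 0.80833162 ≈ 13.905184

13.9052


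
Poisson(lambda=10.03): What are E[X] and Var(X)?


E[X] = Var(X) = lambda = 10.03

10.03, 10.03


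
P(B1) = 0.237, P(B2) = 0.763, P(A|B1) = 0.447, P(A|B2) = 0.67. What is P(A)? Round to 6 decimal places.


P(A) = P(A|B1)*P(B1) + P(A|B2)*P(B2)
P(A|B1)*P(B1) = 0.447 * 0.237 = 0.105939
P(A|B2)*P(B2) = 0.67 * 0.763 = 0.51121
P(A) = 0.105939 + 0.51121 = 0.617149

0.617149


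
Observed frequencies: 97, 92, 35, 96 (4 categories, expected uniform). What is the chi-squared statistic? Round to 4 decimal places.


chi2 = sum((O-E)^2/E), E = total/4
total = 320, E = 320/4 = 80
(97 - 80)^2 / 80 = 289 / 80 = 3.6125
(92 - 80)^2 / 80 = 144 / 80 = 1.8
(35 - 80)^2 / 80 = 2025 / 80 = 25.3125
(96 - 80)^2 / 80 = 256 / 80 = 3.2
chi2 = 33.925

33.9250


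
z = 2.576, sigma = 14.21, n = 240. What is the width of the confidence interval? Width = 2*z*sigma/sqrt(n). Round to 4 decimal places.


width = 2*z*sigma/sqrt(n)
2*z*sigma = 2 * 2.576 * 14.21 = 73.20992
sqrt(240) ≈ 15.491933
width = 73.20992 / 15.491933 ≈ 4.725680

4.7257


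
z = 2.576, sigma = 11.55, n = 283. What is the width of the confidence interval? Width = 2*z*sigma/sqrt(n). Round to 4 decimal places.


width = 2*z*sigma/sqrt(n)
2*z*sigma = 2 * 2.576 * 11.55 = 59.5056
sqrt(283) ≈ 16.822604
width = 59.5056 / 16.822604 ≈ 3.537241

3.5372


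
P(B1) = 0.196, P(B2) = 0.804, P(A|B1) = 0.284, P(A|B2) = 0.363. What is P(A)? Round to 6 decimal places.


P(A) = P(A|B1)*P(B1) + P(A|B2)*P(B2)
P(A|B1)*P(B1) = 0.284 * 0.196 = 0.055664
P(A|B2)*P(B2) = 0.363 * 0.804 = 0.291852
P(A) = 0.055664 + 0.291852 = 0.347516

0.347516


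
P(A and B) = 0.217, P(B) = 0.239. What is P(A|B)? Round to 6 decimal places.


P(A|B) = P(A and B) / P(B) = 0.217 / 0.239 = 217/239 ≈ 0.90794979

0.907950


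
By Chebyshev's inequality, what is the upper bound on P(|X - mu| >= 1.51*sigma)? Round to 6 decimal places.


P <= 1/k^2
k^2 = 1.51^2 = 2.2801
1/k^2 = 1 / 2.2801 ≈ 0.43857726

0.438577


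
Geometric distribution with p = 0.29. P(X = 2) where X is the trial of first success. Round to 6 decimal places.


P = (1-p)^(k-1) * p
(1-p)^(k-1) = 0.71^1 = 0.71
P = 0.71 * 0.29 = 0.2059

0.205900


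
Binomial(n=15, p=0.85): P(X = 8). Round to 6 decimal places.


P = C(n,k) * p^k * (1-p)^(n-k)
C(15,8) = 6435
p^k = 0.85^8 ≈ 0.2724905
(1-p)^(n-k) = 0.15^7 ≈ 0.000001708594
P = 6435 * 0.2724905 * 0.000001708594 ≈ 0.002996

0.002996


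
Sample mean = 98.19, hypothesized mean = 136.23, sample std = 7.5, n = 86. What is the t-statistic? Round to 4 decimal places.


t = (xbar - mu0) / (s/sqrt(n))
xbar - mu0 = 98.19 - 136.23 = -38.04
sqrt(86) ≈ 9.27361850
s/sqrt(n) = 7.5 / 9.27361850 ≈ 0.80874580
t = -38.04 / 0.80874580 ≈ -47.035793

-47.0358


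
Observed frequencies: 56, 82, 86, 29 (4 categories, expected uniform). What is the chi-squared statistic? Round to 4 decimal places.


chi2 = sum((O-E)^2/E), E = total/4
total = 253, E = 253/4 = 63.25
(56 - 63.25)^2 / 63.25 = 52.5625 / 63.25 = 841/1012 ≈ 0.831028
(82 - 63.25)^2 / 63.25 = 351.5625 / 63.25 = 5625/1012 ≈ 5.558300
(86 - 63.25)^2 / 63.25 = 517.5625 / 63.25 = 8281/1012 ≈ 8.182806
(29 - 63.25)^2 / 63.25 = 1173.0625 / 63.25 = 18769/1012 ≈ 18.546443
chi2 = 8379/253 ≈ 33.118577

33.1186


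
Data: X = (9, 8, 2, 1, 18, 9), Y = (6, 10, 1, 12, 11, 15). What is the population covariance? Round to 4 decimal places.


Cov = (1/n)*sum((xi-xbar)(yi-ybar))
n = 6, xbar = 47/6 ≈ 7.833333, ybar = 55/6 ≈ 9.166667
sum((xi-xbar)(yi-ybar)) = 301/6 ≈ 50.166667
Cov = 50.166667 / 6 = 301/36 ≈ 8.361111

8.3611


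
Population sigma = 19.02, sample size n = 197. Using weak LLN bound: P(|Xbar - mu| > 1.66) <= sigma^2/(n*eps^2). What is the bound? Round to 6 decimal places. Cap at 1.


bound = min(1, sigma^2/(n*eps^2))
sigma^2 = 19.02^2 = 361.7604
n*eps^2 = 197 * 1.66^2 = 197 * 2.7556 = 542.8532
sigma^2/(n*eps^2) = 361.7604 / 542.8532 ≈ 0.66640558

0.666406


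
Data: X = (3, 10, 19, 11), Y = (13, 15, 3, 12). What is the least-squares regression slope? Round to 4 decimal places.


b = sum((xi-xbar)(yi-ybar)) / sum((xi-xbar)^2)
n = 4, xbar = 43/4 = 10.75, ybar = 43/4 = 10.75
Sxy = sum((xi-xbar)(yi-ybar)) = -84.25
Sxx = sum((xi-xbar)^2) = 128.75
b = Sxy / Sxx = -337/515 ≈ -0.654369

-0.6544


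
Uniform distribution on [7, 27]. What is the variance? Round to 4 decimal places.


Var = (b-a)^2 / 12
(b-a)^2 = (27 - 7)^2 = 400
Var = 400/12 ≈ 33.333333

33.3333


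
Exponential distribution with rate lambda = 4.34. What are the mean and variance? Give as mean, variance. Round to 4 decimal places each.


mean = 1/lam, var = 1/lam^2
mean = 1 / 4.34 = 50/217 ≈ 0.230415
lam^2 = 4.34^2 = 18.8356
var = 1 / 18.8356 ≈ 0.053091

0.2304, 0.0531


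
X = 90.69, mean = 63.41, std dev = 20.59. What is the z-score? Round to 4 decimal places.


z = (X - mu) / sigma
X - mu = 90.69 - 63.41 = 27.28
z = 27.28 / 20.59 = 2728/2059 ≈ 1.324915

1.3249


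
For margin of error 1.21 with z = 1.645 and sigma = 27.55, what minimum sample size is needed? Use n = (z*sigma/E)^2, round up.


z*sigma/E = 1.645 * 27.55 / 1.21 = 181279/4840 ≈ 37.454339
(z*sigma/E)^2 ≈ 1402.827498
round up: n = 1403

1403


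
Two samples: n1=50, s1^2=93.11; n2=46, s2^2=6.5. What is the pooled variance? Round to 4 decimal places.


sp^2 = ((n1-1)*s1^2 + (n2-1)*s2^2)/(n1+n2-2)
(n1-1)*s1^2 = 49 * 93.11 = 4562.39
(n2-1)*s2^2 = 45 * 6.5 = 292.5
numerator = 4562.39 + 292.5 = 4854.89
n1+n2-2 = 94
sp^2 = 4854.89 / 94 = 485489/9400 ≈ 51.647766

51.6478


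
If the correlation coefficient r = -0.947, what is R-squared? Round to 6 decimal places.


R^2 = r^2 = (-0.947)^2 = 0.896809

0.896809


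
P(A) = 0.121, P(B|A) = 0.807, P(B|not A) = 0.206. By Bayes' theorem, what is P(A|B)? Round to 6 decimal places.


P(A|B) = P(B|A)*P(A) / P(B), P(B) = P(B|A)*P(A) + P(B|not A)*P(not A)
P(B|A)*P(A) = 0.807 * 0.121 = 0.097647
P(B|not A)*P(not A) = 0.206 * 0.879 = 0.181074
P(B) = 0.097647 + 0.181074 = 0.278721
P(A|B) = 0.097647 / 0.278721 ≈ 0.35033959

0.350340


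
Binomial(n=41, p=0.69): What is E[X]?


E[X] = n*p = 41 * 0.69 = 28.29

28.29


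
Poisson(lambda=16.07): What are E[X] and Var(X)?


E[X] = Var(X) = lambda = 16.07

16.07, 16.07


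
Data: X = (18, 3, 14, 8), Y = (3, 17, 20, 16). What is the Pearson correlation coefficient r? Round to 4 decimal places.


r = sum((xi-xbar)(yi-ybar)) / sqrt(sum((xi-xbar)^2) * sum((yi-ybar)^2))
n = 4, xbar = 43/4 = 10.75, ybar = 56/4 = 14
Sxy = sum((xi-xbar)(yi-ybar)) = -89
Sxx = sum((xi-xbar)^2) = 130.75
Syy = sum((yi-ybar)^2) = 170
sqrt(Sxx*Syy) ≈ 149.088900
r = Sxy / sqrt(Sxx*Syy) = -89 / 149.088900 ≈ -0.596959

-0.5970


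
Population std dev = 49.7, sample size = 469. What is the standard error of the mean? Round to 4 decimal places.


SE = sigma / sqrt(n)
sqrt(469) ≈ 21.656408
SE = 49.7 / 21.656408 ≈ 2.294933

2.2949


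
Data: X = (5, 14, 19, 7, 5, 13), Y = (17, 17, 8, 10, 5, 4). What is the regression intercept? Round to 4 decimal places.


a = ybar - b*xbar, where b = sum((xi-xbar)(yi-ybar)) / sum((xi-xbar)^2)
n = 6, xbar = 63/6 = 10.5, ybar = 61/6 ≈ 10.166667
Sxy = sum((xi-xbar)(yi-ybar)) = -18.5
Sxx = sum((xi-xbar)^2) = 163.5
b = Sxy / Sxx = -37/327 ≈ -0.113150
a = 10.166667 - (-0.113150) * 10.5 = 3713/327 ≈ 11.354740

11.3547


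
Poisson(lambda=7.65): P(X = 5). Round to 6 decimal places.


P = e^(-lam) * lam^k / k!
e^(-7.65) ≈ 0.0004760441
lam^k = 7.65^5 ≈ 26200.354998
k! = 5! = 120
P = 0.0004760441 * 26200.354998 / 120 ≈ 0.103938

0.103938


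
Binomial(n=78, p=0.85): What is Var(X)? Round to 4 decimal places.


Var = n*p*(1-p) = 78 * 0.85 * 0.15 = 9.945

9.9450


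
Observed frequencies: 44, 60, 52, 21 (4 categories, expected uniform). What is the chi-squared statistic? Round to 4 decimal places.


chi2 = sum((O-E)^2/E), E = total/4
total = 177, E = 177/4 = 44.25
(44 - 44.25)^2 / 44.25 = 0.0625 / 44.25 = 1/708 ≈ 0.001412
(60 - 44.25)^2 / 44.25 = 248.0625 / 44.25 = 1323/236 ≈ 5.605932
(52 - 44.25)^2 / 44.25 = 60.0625 / 44.25 = 961/708 ≈ 1.357345
(21 - 44.25)^2 / 44.25 = 540.5625 / 44.25 = 2883/236 ≈ 12.216102
chi2 = 3395/177 ≈ 19.180791

19.1808


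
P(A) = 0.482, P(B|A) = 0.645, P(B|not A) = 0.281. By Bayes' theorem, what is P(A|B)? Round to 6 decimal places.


P(A|B) = P(B|A)*P(A) / P(B), P(B) = P(B|A)*P(A) + P(B|not A)*P(not A)
P(B|A)*P(A) = 0.645 * 0.482 = 0.31089
P(B|not A)*P(not A) = 0.281 * 0.518 = 0.145558
P(B) = 0.31089 + 0.145558 = 0.456448
P(A|B) = 0.31089 / 0.456448 ≈ 0.68110716

0.681107


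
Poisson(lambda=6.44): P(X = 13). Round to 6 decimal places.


P = e^(-lam) * lam^k / k!
e^(-6.44) ≈ 0.001596407
lam^k = 6.44^13 ≈ 32773005863.014143
k! = 13! = 6227020800
P = 0.001596407 * 32773005863.014143 / 6227020800 ≈ 0.008402

0.008402


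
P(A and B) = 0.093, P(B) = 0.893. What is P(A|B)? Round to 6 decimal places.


P(A|B) = P(A and B) / P(B) = 0.093 / 0.893 = 93/893 ≈ 0.10414334

0.104143


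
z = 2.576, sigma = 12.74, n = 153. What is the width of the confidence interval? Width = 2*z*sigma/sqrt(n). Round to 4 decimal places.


width = 2*z*sigma/sqrt(n)
2*z*sigma = 2 * 2.576 * 12.74 = 65.63648
sqrt(153) ≈ 12.369317
width = 65.63648 / 12.369317 ≈ 5.306395

5.3064


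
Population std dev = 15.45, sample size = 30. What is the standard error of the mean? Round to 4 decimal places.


SE = sigma / sqrt(n)
sqrt(30) ≈ 5.477226
SE = 15.45 / 5.477226 ≈ 2.820771

2.8208


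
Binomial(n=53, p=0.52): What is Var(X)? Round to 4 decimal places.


Var = n*p*(1-p) = 53 * 0.52 * 0.48 = 13.2288

13.2288


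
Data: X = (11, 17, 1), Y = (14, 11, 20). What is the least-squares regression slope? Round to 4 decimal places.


b = sum((xi-xbar)(yi-ybar)) / sum((xi-xbar)^2)
n = 3, xbar = 29/3 ≈ 9.666667, ybar = 45/3 = 15
Sxy = sum((xi-xbar)(yi-ybar)) = -74
Sxx = sum((xi-xbar)^2) = 392/3 ≈ 130.666667
b = Sxy / Sxx = -111/196 ≈ -0.566327

-0.5663


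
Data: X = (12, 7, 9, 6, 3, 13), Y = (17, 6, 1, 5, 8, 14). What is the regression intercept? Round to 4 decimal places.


a = ybar - b*xbar, where b = sum((xi-xbar)(yi-ybar)) / sum((xi-xbar)^2)
n = 6, xbar = 50/6 = 25/3 ≈ 8.333333, ybar = 51/6 = 8.5
Sxy = sum((xi-xbar)(yi-ybar)) = 66
Sxx = sum((xi-xbar)^2) = 214/3 ≈ 71.333333
b = Sxy / Sxx = 99/107 ≈ 0.925234
a = 8.5 - 0.925234 * 8.333333 = 169/214 ≈ 0.789720

0.7897


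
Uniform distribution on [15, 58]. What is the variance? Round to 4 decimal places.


Var = (b-a)^2 / 12
(b-a)^2 = (58 - 15)^2 = 1849
Var = 1849/12 ≈ 154.083333

154.0833


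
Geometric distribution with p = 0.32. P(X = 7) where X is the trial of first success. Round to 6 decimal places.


P = (1-p)^(k-1) * p
(1-p)^(k-1) = 0.68^6 ≈ 0.09886748
P = 0.09886748 * 0.32 ≈ 0.03163759

0.031638


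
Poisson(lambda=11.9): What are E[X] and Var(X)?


E[X] = Var(X) = lambda = 11.9

11.9, 11.9


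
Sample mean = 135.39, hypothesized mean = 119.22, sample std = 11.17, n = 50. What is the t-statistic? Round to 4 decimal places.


t = (xbar - mu0) / (s/sqrt(n))
xbar - mu0 = 135.39 - 119.22 = 16.17
sqrt(50) ≈ 7.07106781
s/sqrt(n) = 11.17 / 7.07106781 ≈ 1.57967655
t = 16.17 / 1.57967655 ≈ 10.236273

10.2363


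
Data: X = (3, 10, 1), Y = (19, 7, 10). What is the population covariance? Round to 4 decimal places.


Cov = (1/n)*sum((xi-xbar)(yi-ybar))
n = 3, xbar = 14/3 ≈ 4.666667, ybar = 36/3 = 12
sum((xi-xbar)(yi-ybar)) = -31
Cov = -31 / 3 = -31/3 ≈ -10.333333

-10.3333


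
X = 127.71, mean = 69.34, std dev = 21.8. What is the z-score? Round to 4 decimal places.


z = (X - mu) / sigma
X - mu = 127.71 - 69.34 = 58.37
z = 58.37 / 21.8 = 5837/2180 ≈ 2.677523

2.6775


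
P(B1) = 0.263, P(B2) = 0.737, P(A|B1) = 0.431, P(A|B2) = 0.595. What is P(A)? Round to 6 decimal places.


P(A) = P(A|B1)*P(B1) + P(A|B2)*P(B2)
P(A|B1)*P(B1) = 0.431 * 0.263 = 0.113353
P(A|B2)*P(B2) = 0.595 * 0.737 = 0.438515
P(A) = 0.113353 + 0.438515 = 0.551868

0.551868


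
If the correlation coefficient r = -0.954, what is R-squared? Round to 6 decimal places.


R^2 = r^2 = (-0.954)^2 = 0.910116

0.910116


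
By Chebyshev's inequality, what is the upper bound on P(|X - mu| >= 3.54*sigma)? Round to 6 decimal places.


P <= 1/k^2
k^2 = 3.54^2 = 12.5316
1/k^2 = 1 / 12.5316 ≈ 0.07979827

0.079798


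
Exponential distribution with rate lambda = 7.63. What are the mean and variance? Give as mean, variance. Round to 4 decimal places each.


mean = 1/lam, var = 1/lam^2
mean = 1 / 7.63 = 100/763 ≈ 0.131062
lam^2 = 7.63^2 = 58.2169
var = 1 / 58.2169 ≈ 0.017177

0.1311, 0.0172


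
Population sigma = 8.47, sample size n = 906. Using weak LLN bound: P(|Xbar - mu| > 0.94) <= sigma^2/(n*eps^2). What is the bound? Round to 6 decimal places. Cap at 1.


bound = min(1, sigma^2/(n*eps^2))
sigma^2 = 8.47^2 = 71.7409
n*eps^2 = 906 * 0.94^2 = 906 * 0.8836 = 800.5416
sigma^2/(n*eps^2) = 71.7409 / 800.5416 ≈ 0.08961546

0.089615


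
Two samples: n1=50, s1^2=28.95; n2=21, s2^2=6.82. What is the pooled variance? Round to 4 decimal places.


sp^2 = ((n1-1)*s1^2 + (n2-1)*s2^2)/(n1+n2-2)
(n1-1)*s1^2 = 49 * 28.95 = 1418.55
(n2-1)*s2^2 = 20 * 6.82 = 136.4
numerator = 1418.55 + 136.4 = 1554.95
n1+n2-2 = 69
sp^2 = 1554.95 / 69 = 31099/1380 ≈ 22.535507

22.5355


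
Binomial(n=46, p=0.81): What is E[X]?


E[X] = n*p = 46 * 0.81 = 37.26

37.26


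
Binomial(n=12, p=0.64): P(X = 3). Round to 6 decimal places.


P = C(n,k) * p^k * (1-p)^(n-k)
C(12,3) = 220
p^k = 0.64^3 = 0.262144
(1-p)^(n-k) = 0.36^9 ≈ 0.0001015600
P = 220 * 0.262144 * 0.0001015600 ≈ 0.005857

0.005857


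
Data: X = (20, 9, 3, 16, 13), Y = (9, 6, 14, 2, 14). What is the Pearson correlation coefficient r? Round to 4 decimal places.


r = sum((xi-xbar)(yi-ybar)) / sqrt(sum((xi-xbar)^2) * sum((yi-ybar)^2))
n = 5, xbar = 61/5 = 12.2, ybar = 45/5 = 9
Sxy = sum((xi-xbar)(yi-ybar)) = -59
Sxx = sum((xi-xbar)^2) = 170.8
Syy = sum((yi-ybar)^2) = 108
sqrt(Sxx*Syy) ≈ 135.817525
r = Sxy / sqrt(Sxx*Syy) = -59 / 135.817525 ≈ -0.434406

-0.4344


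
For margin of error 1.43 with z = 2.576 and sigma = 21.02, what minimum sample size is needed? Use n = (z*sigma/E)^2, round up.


z*sigma/E = 2.576 * 21.02 / 1.43 ≈ 37.865399
(z*sigma/E)^2 ≈ 1433.788411
round up: n = 1434

1434


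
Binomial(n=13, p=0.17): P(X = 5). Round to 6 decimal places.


P = C(n,k) * p^k * (1-p)^(n-k)
C(13,5) = 1287
p^k = 0.17^5 = 0.0001419857
(1-p)^(n-k) = 0.83^8 ≈ 0.2252292
P = 1287 * 0.0001419857 * 0.2252292 ≈ 0.041157

0.041157


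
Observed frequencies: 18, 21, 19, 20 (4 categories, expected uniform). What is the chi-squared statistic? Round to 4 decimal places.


chi2 = sum((O-E)^2/E), E = total/4
total = 78, E = 78/4 = 19.5
(18 - 19.5)^2 / 19.5 = 2.25 / 19.5 = 3/26 ≈ 0.115385
(21 - 19.5)^2 / 19.5 = 2.25 / 19.5 = 3/26 ≈ 0.115385
(19 - 19.5)^2 / 19.5 = 0.25 / 19.5 = 1/78 ≈ 0.012821
(20 - 19.5)^2 / 19.5 = 0.25 / 19.5 = 1/78 ≈ 0.012821
chi2 = 10/39 ≈ 0.256410

0.2564


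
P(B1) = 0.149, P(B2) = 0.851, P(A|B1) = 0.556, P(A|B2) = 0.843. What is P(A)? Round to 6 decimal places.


P(A) = P(A|B1)*P(B1) + P(A|B2)*P(B2)
P(A|B1)*P(B1) = 0.556 * 0.149 = 0.082844
P(A|B2)*P(B2) = 0.843 * 0.851 = 0.717393
P(A) = 0.082844 + 0.717393 = 0.800237

0.800237


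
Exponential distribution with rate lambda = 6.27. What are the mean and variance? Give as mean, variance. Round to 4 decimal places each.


mean = 1/lam, var = 1/lam^2
mean = 1 / 6.27 = 100/627 ≈ 0.159490
lam^2 = 6.27^2 = 39.3129
var = 1 / 39.3129 ≈ 0.025437

0.1595, 0.0254


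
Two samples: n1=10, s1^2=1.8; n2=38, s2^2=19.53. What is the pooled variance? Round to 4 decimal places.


sp^2 = ((n1-1)*s1^2 + (n2-1)*s2^2)/(n1+n2-2)
(n1-1)*s1^2 = 9 * 1.8 = 16.2
(n2-1)*s2^2 = 37 * 19.53 = 722.61
numerator = 16.2 + 722.61 = 738.81
n1+n2-2 = 46
sp^2 = 738.81 / 46 = 73881/4600 ≈ 16.061087

16.0611


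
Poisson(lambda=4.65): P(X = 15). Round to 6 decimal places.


P = e^(-lam) * lam^k / k!
e^(-4.65) ≈ 0.009561602
lam^k = 4.65^15 ≈ 10275294862.414983
k! = 15! = 1307674368000
P = 0.009561602 * 10275294862.414983 / 1307674368000 ≈ 0.000075

0.000075


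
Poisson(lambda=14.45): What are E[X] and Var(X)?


E[X] = Var(X) = lambda = 14.45

14.45, 14.45


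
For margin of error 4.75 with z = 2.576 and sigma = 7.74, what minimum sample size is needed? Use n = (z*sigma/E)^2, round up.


z*sigma/E = 2.576 * 7.74 / 4.75 ≈ 4.197524
(z*sigma/E)^2 ≈ 17.619209
round up: n = 18

18


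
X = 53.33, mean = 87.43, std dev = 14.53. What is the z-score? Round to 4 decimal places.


z = (X - mu) / sigma
X - mu = 53.33 - 87.43 = -34.1
z = -34.1 / 14.53 = -3410/1453 ≈ -2.346869

-2.3469


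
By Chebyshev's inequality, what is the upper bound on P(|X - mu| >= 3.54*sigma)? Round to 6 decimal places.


P <= 1/k^2
k^2 = 3.54^2 = 12.5316
1/k^2 = 1 / 12.5316 ≈ 0.07979827

0.079798


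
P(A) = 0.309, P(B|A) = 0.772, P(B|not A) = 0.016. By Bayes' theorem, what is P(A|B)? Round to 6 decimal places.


P(A|B) = P(B|A)*P(A) / P(B), P(B) = P(B|A)*P(A) + P(B|not A)*P(not A)
P(B|A)*P(A) = 0.772 * 0.309 = 0.238548
P(B|not A)*P(not A) = 0.016 * 0.691 = 0.011056
P(B) = 0.238548 + 0.011056 = 0.249604
P(A|B) = 0.238548 / 0.249604 ≈ 0.95570584

0.955706


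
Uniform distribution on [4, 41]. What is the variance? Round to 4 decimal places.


Var = (b-a)^2 / 12
(b-a)^2 = (41 - 4)^2 = 1369
Var = 1369/12 ≈ 114.083333

114.0833


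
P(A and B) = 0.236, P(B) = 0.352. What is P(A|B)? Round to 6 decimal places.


P(A|B) = P(A and B) / P(B) = 0.236 / 0.352 = 59/88 ≈ 0.67045455

0.670455


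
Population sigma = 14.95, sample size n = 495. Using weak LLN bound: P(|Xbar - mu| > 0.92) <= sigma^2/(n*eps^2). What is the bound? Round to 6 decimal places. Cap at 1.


bound = min(1, sigma^2/(n*eps^2))
sigma^2 = 14.95^2 = 223.5025
n*eps^2 = 495 * 0.92^2 = 495 * 0.8464 = 418.968
sigma^2/(n*eps^2) = 223.5025 / 418.968 = 845/1584 ≈ 0.53345960

0.533460


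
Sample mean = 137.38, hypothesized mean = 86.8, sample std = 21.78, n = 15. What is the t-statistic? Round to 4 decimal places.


t = (xbar - mu0) / (s/sqrt(n))
xbar - mu0 = 137.38 - 86.8 = 50.58
sqrt(15) ≈ 3.87298335
s/sqrt(n) = 21.78 / 3.87298335 ≈ 5.62357182
t = 50.58 / 5.62357182 ≈ 8.994284

8.9943


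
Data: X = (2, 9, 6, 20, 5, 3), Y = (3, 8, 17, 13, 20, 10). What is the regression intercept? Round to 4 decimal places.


a = ybar - b*xbar, where b = sum((xi-xbar)(yi-ybar)) / sum((xi-xbar)^2)
n = 6, xbar = 45/6 = 7.5, ybar = 71/6 ≈ 11.833333
Sxy = sum((xi-xbar)(yi-ybar)) = 37.5
Sxx = sum((xi-xbar)^2) = 217.5
b = Sxy / Sxx = 5/29 ≈ 0.172414
a = 11.833333 - 0.172414 * 7.5 = 917/87 ≈ 10.540230

10.5402


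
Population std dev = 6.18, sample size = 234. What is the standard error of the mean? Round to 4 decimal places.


SE = sigma / sqrt(n)
sqrt(234) ≈ 15.297059
SE = 6.18 / 15.297059 ≈ 0.403999

0.4040


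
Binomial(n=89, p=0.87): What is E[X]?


E[X] = n*p = 89 * 0.87 = 77.43

77.43


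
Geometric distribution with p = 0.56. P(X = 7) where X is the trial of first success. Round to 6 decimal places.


P = (1-p)^(k-1) * p
(1-p)^(k-1) = 0.44^6 ≈ 0.007256314
P = 0.007256314 * 0.56 ≈ 0.004063536

0.004064


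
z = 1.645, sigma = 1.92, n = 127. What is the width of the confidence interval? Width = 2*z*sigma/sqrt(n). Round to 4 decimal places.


width = 2*z*sigma/sqrt(n)
2*z*sigma = 2 * 1.645 * 1.92 = 6.3168
sqrt(127) ≈ 11.269428
width = 6.3168 / 11.269428 ≈ 0.560525

0.5605


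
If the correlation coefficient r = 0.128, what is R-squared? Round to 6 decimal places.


R^2 = r^2 = (0.128)^2 = 0.016384

0.016384


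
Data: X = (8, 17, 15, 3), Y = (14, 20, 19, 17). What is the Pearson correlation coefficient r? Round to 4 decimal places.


r = sum((xi-xbar)(yi-ybar)) / sqrt(sum((xi-xbar)^2) * sum((yi-ybar)^2))
n = 4, xbar = 43/4 = 10.75, ybar = 70/4 = 17.5
Sxy = sum((xi-xbar)(yi-ybar)) = 35.5
Sxx = sum((xi-xbar)^2) = 124.75
Syy = sum((yi-ybar)^2) = 21
sqrt(Sxx*Syy) ≈ 51.183493
r = Sxy / sqrt(Sxx*Syy) = 35.5 / 51.183493 ≈ 0.693583

0.6936


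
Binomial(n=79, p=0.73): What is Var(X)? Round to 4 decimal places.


Var = n*p*(1-p) = 79 * 0.73 * 0.27 = 15.5709

15.5709


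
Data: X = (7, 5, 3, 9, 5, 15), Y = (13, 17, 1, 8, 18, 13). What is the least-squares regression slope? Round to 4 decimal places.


b = sum((xi-xbar)(yi-ybar)) / sum((xi-xbar)^2)
n = 6, xbar = 44/6 = 22/3 ≈ 7.333333, ybar = 70/6 = 35/3 ≈ 11.666667
Sxy = sum((xi-xbar)(yi-ybar)) = 68/3 ≈ 22.666667
Sxx = sum((xi-xbar)^2) = 274/3 ≈ 91.333333
b = Sxy / Sxx = 34/137 ≈ 0.248175

0.2482


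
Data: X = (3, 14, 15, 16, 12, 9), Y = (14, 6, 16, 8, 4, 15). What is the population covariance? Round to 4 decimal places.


Cov = (1/n)*sum((xi-xbar)(yi-ybar))
n = 6, xbar = 69/6 = 11.5, ybar = 63/6 = 10.5
sum((xi-xbar)(yi-ybar)) = -47.5
Cov = -47.5 / 6 = -95/12 ≈ -7.916667

-7.9167
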